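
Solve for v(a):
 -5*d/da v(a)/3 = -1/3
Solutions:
 v(a) = C1 + a/5


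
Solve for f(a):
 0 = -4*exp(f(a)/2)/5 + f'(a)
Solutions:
 f(a) = 2*log(-1/(C1 + 4*a)) + 2*log(10)


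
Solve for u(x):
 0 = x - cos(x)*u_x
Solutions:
 u(x) = C1 + Integral(x/cos(x), x)


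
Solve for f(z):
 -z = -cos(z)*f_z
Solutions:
 f(z) = C1 + Integral(z/cos(z), z)


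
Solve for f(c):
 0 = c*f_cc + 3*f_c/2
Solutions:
 f(c) = C1 + C2/sqrt(c)


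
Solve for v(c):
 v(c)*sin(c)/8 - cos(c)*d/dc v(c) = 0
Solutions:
 v(c) = C1/cos(c)^(1/8)


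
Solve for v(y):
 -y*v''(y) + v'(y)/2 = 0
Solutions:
 v(y) = C1 + C2*y^(3/2)


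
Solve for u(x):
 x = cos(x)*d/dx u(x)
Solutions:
 u(x) = C1 + Integral(x/cos(x), x)


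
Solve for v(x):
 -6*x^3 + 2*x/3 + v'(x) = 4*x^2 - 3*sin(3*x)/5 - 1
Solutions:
 v(x) = C1 + 3*x^4/2 + 4*x^3/3 - x^2/3 - x + cos(3*x)/5


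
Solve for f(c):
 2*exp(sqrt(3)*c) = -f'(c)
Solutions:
 f(c) = C1 - 2*sqrt(3)*exp(sqrt(3)*c)/3


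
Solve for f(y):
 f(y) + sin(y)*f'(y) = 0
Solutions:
 f(y) = C1*sqrt(cos(y) + 1)/sqrt(cos(y) - 1)


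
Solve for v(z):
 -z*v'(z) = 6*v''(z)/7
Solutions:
 v(z) = C1 + C2*erf(sqrt(21)*z/6)


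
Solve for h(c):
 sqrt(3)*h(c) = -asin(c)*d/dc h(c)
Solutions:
 h(c) = C1*exp(-sqrt(3)*Integral(1/asin(c), c))


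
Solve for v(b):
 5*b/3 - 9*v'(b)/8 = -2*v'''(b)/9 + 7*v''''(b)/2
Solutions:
 v(b) = C1 + C2*exp(b*(64/(1701*sqrt(26037537) + 8679691)^(1/3) + 16 + (1701*sqrt(26037537) + 8679691)^(1/3))/756)*sin(sqrt(3)*b*(-(1701*sqrt(26037537) + 8679691)^(1/3) + 64/(1701*sqrt(26037537) + 8679691)^(1/3))/756) + C3*exp(b*(64/(1701*sqrt(26037537) + 8679691)^(1/3) + 16 + (1701*sqrt(26037537) + 8679691)^(1/3))/756)*cos(sqrt(3)*b*(-(1701*sqrt(26037537) + 8679691)^(1/3) + 64/(1701*sqrt(26037537) + 8679691)^(1/3))/756) + C4*exp(b*(-(1701*sqrt(26037537) + 8679691)^(1/3) - 64/(1701*sqrt(26037537) + 8679691)^(1/3) + 8)/378) + 20*b^2/27


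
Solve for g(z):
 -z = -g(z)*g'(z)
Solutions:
 g(z) = -sqrt(C1 + z^2)
 g(z) = sqrt(C1 + z^2)


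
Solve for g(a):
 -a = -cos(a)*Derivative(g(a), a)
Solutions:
 g(a) = C1 + Integral(a/cos(a), a)


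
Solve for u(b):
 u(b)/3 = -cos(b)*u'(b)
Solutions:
 u(b) = C1*(sin(b) - 1)^(1/6)/(sin(b) + 1)^(1/6)


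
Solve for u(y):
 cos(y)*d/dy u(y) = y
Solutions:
 u(y) = C1 + Integral(y/cos(y), y)


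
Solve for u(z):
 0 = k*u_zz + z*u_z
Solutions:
 u(z) = C1 + C2*sqrt(k)*erf(sqrt(2)*z*sqrt(1/k)/2)


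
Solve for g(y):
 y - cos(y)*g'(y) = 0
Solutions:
 g(y) = C1 + Integral(y/cos(y), y)


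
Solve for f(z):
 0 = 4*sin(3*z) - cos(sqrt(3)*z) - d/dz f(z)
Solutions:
 f(z) = C1 - sqrt(3)*sin(sqrt(3)*z)/3 - 4*cos(3*z)/3


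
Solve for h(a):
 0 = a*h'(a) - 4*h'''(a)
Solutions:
 h(a) = C1 + Integral(C2*airyai(2^(1/3)*a/2) + C3*airybi(2^(1/3)*a/2), a)


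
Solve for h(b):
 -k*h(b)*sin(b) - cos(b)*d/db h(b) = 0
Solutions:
 h(b) = C1*exp(k*log(cos(b)))


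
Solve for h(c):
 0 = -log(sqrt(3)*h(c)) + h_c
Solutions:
 -2*Integral(1/(2*log(_y) + log(3)), (_y, h(c))) = C1 - c


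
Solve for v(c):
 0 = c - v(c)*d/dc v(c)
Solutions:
 v(c) = -sqrt(C1 + c^2)
 v(c) = sqrt(C1 + c^2)


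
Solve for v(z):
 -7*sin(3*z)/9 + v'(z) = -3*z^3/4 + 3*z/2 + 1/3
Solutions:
 v(z) = C1 - 3*z^4/16 + 3*z^2/4 + z/3 - 7*cos(3*z)/27


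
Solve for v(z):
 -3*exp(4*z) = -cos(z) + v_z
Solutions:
 v(z) = C1 - 3*exp(4*z)/4 + sin(z)


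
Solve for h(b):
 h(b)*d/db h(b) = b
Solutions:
 h(b) = -sqrt(C1 + b^2)
 h(b) = sqrt(C1 + b^2)


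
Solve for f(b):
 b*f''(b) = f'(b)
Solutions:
 f(b) = C1 + C2*b^2


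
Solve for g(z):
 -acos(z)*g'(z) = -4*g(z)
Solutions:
 g(z) = C1*exp(4*Integral(1/acos(z), z))


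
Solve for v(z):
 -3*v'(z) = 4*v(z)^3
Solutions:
 v(z) = -sqrt(6)*sqrt(-1/(C1 - 4*z))/2
 v(z) = sqrt(6)*sqrt(-1/(C1 - 4*z))/2


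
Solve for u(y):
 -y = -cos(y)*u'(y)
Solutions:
 u(y) = C1 + Integral(y/cos(y), y)


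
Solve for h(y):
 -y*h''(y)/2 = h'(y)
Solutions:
 h(y) = C1 + C2/y


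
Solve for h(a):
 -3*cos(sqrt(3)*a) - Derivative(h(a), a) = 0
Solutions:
 h(a) = C1 - sqrt(3)*sin(sqrt(3)*a)


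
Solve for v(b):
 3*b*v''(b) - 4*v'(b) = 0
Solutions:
 v(b) = C1 + C2*b^(7/3)


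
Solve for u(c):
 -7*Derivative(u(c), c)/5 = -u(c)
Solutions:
 u(c) = C1*exp(5*c/7)


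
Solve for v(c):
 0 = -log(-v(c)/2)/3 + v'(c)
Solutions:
 -3*Integral(1/(log(-_y) - log(2)), (_y, v(c))) = C1 - c


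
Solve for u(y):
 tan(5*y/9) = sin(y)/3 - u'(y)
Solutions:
 u(y) = C1 + 9*log(cos(5*y/9))/5 - cos(y)/3


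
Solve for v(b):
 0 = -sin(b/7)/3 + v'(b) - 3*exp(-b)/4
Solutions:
 v(b) = C1 - 7*cos(b/7)/3 - 3*exp(-b)/4


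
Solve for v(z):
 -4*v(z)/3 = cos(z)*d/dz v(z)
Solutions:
 v(z) = C1*(sin(z) - 1)^(2/3)/(sin(z) + 1)^(2/3)


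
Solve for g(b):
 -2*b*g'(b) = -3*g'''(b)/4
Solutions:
 g(b) = C1 + Integral(C2*airyai(2*3^(2/3)*b/3) + C3*airybi(2*3^(2/3)*b/3), b)


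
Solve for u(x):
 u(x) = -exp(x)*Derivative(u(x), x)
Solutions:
 u(x) = C1*exp(exp(-x))


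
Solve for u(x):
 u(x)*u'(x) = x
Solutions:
 u(x) = -sqrt(C1 + x^2)
 u(x) = sqrt(C1 + x^2)


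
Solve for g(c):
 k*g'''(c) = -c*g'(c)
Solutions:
 g(c) = C1 + Integral(C2*airyai(c*(-1/k)^(1/3)) + C3*airybi(c*(-1/k)^(1/3)), c)


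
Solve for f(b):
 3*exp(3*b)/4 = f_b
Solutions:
 f(b) = C1 + exp(3*b)/4


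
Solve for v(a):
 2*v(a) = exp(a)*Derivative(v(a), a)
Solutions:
 v(a) = C1*exp(-2*exp(-a))


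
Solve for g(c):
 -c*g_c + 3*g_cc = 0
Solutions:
 g(c) = C1 + C2*erfi(sqrt(6)*c/6)


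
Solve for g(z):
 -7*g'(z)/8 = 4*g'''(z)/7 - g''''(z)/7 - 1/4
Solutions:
 g(z) = C1 + C2*exp(z*(-2^(2/3)*(21*sqrt(10113) + 2347)^(1/3) - 128*2^(1/3)/(21*sqrt(10113) + 2347)^(1/3) + 32)/24)*sin(2^(1/3)*sqrt(3)*z*(-2^(1/3)*(21*sqrt(10113) + 2347)^(1/3) + 128/(21*sqrt(10113) + 2347)^(1/3))/24) + C3*exp(z*(-2^(2/3)*(21*sqrt(10113) + 2347)^(1/3) - 128*2^(1/3)/(21*sqrt(10113) + 2347)^(1/3) + 32)/24)*cos(2^(1/3)*sqrt(3)*z*(-2^(1/3)*(21*sqrt(10113) + 2347)^(1/3) + 128/(21*sqrt(10113) + 2347)^(1/3))/24) + C4*exp(z*(128*2^(1/3)/(21*sqrt(10113) + 2347)^(1/3) + 16 + 2^(2/3)*(21*sqrt(10113) + 2347)^(1/3))/12) + 2*z/7


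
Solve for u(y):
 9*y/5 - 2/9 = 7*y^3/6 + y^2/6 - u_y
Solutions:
 u(y) = C1 + 7*y^4/24 + y^3/18 - 9*y^2/10 + 2*y/9


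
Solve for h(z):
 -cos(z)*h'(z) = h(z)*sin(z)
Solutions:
 h(z) = C1*cos(z)


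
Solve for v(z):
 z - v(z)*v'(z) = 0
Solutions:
 v(z) = -sqrt(C1 + z^2)
 v(z) = sqrt(C1 + z^2)


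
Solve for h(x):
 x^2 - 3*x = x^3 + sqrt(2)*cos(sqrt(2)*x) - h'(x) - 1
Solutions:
 h(x) = C1 + x^4/4 - x^3/3 + 3*x^2/2 - x + sin(sqrt(2)*x)


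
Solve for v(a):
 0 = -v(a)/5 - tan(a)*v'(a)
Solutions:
 v(a) = C1/sin(a)^(1/5)


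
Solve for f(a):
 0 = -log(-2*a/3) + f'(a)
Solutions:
 f(a) = C1 + a*log(-a) + a*(-log(3) - 1 + log(2))


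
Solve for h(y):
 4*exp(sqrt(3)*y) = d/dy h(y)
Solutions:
 h(y) = C1 + 4*sqrt(3)*exp(sqrt(3)*y)/3


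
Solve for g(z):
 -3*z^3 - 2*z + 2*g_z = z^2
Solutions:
 g(z) = C1 + 3*z^4/8 + z^3/6 + z^2/2


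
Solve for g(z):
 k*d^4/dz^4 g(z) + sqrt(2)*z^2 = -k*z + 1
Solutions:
 g(z) = C1 + C2*z + C3*z^2 + C4*z^3 - z^5/120 - sqrt(2)*z^6/(360*k) + z^4/(24*k)


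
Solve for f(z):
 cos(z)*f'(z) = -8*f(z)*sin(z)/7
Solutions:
 f(z) = C1*cos(z)^(8/7)


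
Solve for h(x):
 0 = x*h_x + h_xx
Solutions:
 h(x) = C1 + C2*erf(sqrt(2)*x/2)


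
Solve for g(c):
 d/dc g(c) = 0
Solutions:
 g(c) = C1


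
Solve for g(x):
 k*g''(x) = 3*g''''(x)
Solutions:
 g(x) = C1 + C2*x + C3*exp(-sqrt(3)*sqrt(k)*x/3) + C4*exp(sqrt(3)*sqrt(k)*x/3)


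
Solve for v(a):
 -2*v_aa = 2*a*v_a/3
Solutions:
 v(a) = C1 + C2*erf(sqrt(6)*a/6)


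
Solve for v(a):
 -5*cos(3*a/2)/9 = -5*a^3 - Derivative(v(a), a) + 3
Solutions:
 v(a) = C1 - 5*a^4/4 + 3*a + 10*sin(3*a/2)/27


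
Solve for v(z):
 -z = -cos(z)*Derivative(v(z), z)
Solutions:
 v(z) = C1 + Integral(z/cos(z), z)


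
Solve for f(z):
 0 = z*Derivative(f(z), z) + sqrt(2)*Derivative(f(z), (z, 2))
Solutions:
 f(z) = C1 + C2*erf(2^(1/4)*z/2)


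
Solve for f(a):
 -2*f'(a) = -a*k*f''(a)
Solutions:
 f(a) = C1 + a^(((re(k) + 2)*re(k) + im(k)^2)/(re(k)^2 + im(k)^2))*(C2*sin(2*log(a)*Abs(im(k))/(re(k)^2 + im(k)^2)) + C3*cos(2*log(a)*im(k)/(re(k)^2 + im(k)^2)))


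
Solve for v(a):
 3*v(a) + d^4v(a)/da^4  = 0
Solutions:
 v(a) = (C1*sin(sqrt(2)*3^(1/4)*a/2) + C2*cos(sqrt(2)*3^(1/4)*a/2))*exp(-sqrt(2)*3^(1/4)*a/2) + (C3*sin(sqrt(2)*3^(1/4)*a/2) + C4*cos(sqrt(2)*3^(1/4)*a/2))*exp(sqrt(2)*3^(1/4)*a/2)


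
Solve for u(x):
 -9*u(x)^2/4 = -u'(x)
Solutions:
 u(x) = -4/(C1 + 9*x)


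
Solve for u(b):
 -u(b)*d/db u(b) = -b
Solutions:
 u(b) = -sqrt(C1 + b^2)
 u(b) = sqrt(C1 + b^2)


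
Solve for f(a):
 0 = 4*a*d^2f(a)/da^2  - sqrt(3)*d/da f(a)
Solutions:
 f(a) = C1 + C2*a^(sqrt(3)/4 + 1)


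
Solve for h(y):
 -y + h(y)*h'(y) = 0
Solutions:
 h(y) = -sqrt(C1 + y^2)
 h(y) = sqrt(C1 + y^2)


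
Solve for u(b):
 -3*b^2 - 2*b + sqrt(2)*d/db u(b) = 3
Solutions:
 u(b) = C1 + sqrt(2)*b^3/2 + sqrt(2)*b^2/2 + 3*sqrt(2)*b/2


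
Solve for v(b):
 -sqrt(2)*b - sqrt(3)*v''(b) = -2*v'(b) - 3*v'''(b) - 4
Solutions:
 v(b) = C1 + sqrt(2)*b^2/4 - 2*b + sqrt(6)*b/4 + (C2*sin(sqrt(21)*b/6) + C3*cos(sqrt(21)*b/6))*exp(sqrt(3)*b/6)


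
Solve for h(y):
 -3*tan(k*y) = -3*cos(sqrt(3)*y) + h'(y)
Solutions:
 h(y) = C1 - 3*Piecewise((-log(cos(k*y))/k, Ne(k, 0)), (0, True)) + sqrt(3)*sin(sqrt(3)*y)


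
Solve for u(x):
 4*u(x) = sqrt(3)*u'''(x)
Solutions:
 u(x) = C3*exp(2^(2/3)*3^(5/6)*x/3) + (C1*sin(2^(2/3)*3^(1/3)*x/2) + C2*cos(2^(2/3)*3^(1/3)*x/2))*exp(-2^(2/3)*3^(5/6)*x/6)


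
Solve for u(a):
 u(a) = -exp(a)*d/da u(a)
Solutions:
 u(a) = C1*exp(exp(-a))


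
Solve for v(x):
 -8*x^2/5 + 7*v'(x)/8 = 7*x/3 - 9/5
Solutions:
 v(x) = C1 + 64*x^3/105 + 4*x^2/3 - 72*x/35


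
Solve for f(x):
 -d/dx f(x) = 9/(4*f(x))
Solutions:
 f(x) = -sqrt(C1 - 18*x)/2
 f(x) = sqrt(C1 - 18*x)/2


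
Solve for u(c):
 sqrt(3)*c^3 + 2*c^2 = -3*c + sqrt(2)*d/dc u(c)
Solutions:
 u(c) = C1 + sqrt(6)*c^4/8 + sqrt(2)*c^3/3 + 3*sqrt(2)*c^2/4


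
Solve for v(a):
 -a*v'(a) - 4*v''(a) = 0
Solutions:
 v(a) = C1 + C2*erf(sqrt(2)*a/4)


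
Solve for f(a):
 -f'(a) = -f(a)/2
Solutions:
 f(a) = C1*exp(a/2)


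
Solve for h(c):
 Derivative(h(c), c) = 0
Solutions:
 h(c) = C1


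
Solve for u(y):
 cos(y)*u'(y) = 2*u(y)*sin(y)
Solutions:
 u(y) = C1/cos(y)^2


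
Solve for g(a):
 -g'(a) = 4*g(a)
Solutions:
 g(a) = C1*exp(-4*a)


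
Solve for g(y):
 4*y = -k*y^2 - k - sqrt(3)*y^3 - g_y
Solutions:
 g(y) = C1 - k*y^3/3 - k*y - sqrt(3)*y^4/4 - 2*y^2


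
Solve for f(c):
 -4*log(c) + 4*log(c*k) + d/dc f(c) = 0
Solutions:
 f(c) = C1 - 4*c*log(k)


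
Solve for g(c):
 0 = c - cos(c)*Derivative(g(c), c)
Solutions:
 g(c) = C1 + Integral(c/cos(c), c)


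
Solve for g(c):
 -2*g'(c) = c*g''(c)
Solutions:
 g(c) = C1 + C2/c


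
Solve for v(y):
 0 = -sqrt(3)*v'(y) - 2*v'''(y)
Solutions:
 v(y) = C1 + C2*sin(sqrt(2)*3^(1/4)*y/2) + C3*cos(sqrt(2)*3^(1/4)*y/2)


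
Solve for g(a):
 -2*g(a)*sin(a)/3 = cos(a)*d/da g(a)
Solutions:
 g(a) = C1*cos(a)^(2/3)


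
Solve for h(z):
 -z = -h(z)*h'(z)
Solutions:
 h(z) = -sqrt(C1 + z^2)
 h(z) = sqrt(C1 + z^2)


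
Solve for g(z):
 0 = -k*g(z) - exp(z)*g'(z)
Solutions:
 g(z) = C1*exp(k*exp(-z))


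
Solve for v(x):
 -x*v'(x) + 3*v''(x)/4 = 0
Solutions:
 v(x) = C1 + C2*erfi(sqrt(6)*x/3)


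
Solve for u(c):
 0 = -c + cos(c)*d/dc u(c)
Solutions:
 u(c) = C1 + Integral(c/cos(c), c)


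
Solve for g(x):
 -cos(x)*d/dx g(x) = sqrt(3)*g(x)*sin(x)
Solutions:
 g(x) = C1*cos(x)^(sqrt(3))


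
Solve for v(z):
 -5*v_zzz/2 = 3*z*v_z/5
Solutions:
 v(z) = C1 + Integral(C2*airyai(-30^(1/3)*z/5) + C3*airybi(-30^(1/3)*z/5), z)


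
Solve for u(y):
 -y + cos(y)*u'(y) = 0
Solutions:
 u(y) = C1 + Integral(y/cos(y), y)


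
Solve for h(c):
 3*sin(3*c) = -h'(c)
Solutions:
 h(c) = C1 + cos(3*c)


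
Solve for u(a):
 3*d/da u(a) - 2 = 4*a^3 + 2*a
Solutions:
 u(a) = C1 + a^4/3 + a^2/3 + 2*a/3


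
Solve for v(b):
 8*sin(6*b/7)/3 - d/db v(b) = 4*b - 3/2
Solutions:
 v(b) = C1 - 2*b^2 + 3*b/2 - 28*cos(6*b/7)/9


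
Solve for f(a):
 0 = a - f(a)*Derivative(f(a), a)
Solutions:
 f(a) = -sqrt(C1 + a^2)
 f(a) = sqrt(C1 + a^2)


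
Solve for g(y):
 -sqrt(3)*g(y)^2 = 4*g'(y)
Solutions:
 g(y) = 4/(C1 + sqrt(3)*y)


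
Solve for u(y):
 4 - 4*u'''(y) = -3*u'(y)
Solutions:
 u(y) = C1 + C2*exp(-sqrt(3)*y/2) + C3*exp(sqrt(3)*y/2) - 4*y/3


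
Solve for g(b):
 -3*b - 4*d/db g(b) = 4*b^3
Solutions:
 g(b) = C1 - b^4/4 - 3*b^2/8


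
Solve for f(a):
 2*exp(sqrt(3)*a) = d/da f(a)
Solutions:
 f(a) = C1 + 2*sqrt(3)*exp(sqrt(3)*a)/3


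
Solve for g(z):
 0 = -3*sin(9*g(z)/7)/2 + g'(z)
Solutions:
 -3*z/2 + 7*log(cos(9*g(z)/7) - 1)/18 - 7*log(cos(9*g(z)/7) + 1)/18 = C1


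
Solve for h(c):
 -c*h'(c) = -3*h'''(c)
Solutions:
 h(c) = C1 + Integral(C2*airyai(3^(2/3)*c/3) + C3*airybi(3^(2/3)*c/3), c)


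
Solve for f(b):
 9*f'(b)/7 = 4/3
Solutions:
 f(b) = C1 + 28*b/27


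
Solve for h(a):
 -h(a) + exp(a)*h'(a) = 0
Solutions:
 h(a) = C1*exp(-exp(-a))


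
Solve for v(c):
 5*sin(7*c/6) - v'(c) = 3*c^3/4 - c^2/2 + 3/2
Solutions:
 v(c) = C1 - 3*c^4/16 + c^3/6 - 3*c/2 - 30*cos(7*c/6)/7


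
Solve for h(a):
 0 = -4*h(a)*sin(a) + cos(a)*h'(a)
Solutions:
 h(a) = C1/cos(a)^4


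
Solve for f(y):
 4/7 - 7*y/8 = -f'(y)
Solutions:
 f(y) = C1 + 7*y^2/16 - 4*y/7


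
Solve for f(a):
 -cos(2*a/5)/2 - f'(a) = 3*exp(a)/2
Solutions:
 f(a) = C1 - 3*exp(a)/2 - 5*sin(2*a/5)/4


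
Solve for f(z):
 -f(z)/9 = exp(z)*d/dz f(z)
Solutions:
 f(z) = C1*exp(exp(-z)/9)


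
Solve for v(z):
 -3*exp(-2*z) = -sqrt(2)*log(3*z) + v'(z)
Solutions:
 v(z) = C1 + sqrt(2)*z*log(z) + sqrt(2)*z*(-1 + log(3)) + 3*exp(-2*z)/2


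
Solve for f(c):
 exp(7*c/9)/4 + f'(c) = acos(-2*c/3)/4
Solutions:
 f(c) = C1 + c*acos(-2*c/3)/4 + sqrt(9 - 4*c^2)/8 - 9*exp(7*c/9)/28


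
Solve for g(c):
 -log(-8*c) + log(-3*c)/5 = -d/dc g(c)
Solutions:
 g(c) = C1 + 4*c*log(-c)/5 + c*(-4/5 - log(3)/5 + 3*log(2))


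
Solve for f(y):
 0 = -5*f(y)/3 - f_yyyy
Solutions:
 f(y) = (C1*sin(sqrt(2)*3^(3/4)*5^(1/4)*y/6) + C2*cos(sqrt(2)*3^(3/4)*5^(1/4)*y/6))*exp(-sqrt(2)*3^(3/4)*5^(1/4)*y/6) + (C3*sin(sqrt(2)*3^(3/4)*5^(1/4)*y/6) + C4*cos(sqrt(2)*3^(3/4)*5^(1/4)*y/6))*exp(sqrt(2)*3^(3/4)*5^(1/4)*y/6)


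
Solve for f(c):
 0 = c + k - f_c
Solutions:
 f(c) = C1 + c^2/2 + c*k


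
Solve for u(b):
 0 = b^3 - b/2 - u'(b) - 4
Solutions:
 u(b) = C1 + b^4/4 - b^2/4 - 4*b


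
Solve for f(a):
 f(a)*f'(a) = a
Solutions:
 f(a) = -sqrt(C1 + a^2)
 f(a) = sqrt(C1 + a^2)


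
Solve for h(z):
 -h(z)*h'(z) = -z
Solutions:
 h(z) = -sqrt(C1 + z^2)
 h(z) = sqrt(C1 + z^2)


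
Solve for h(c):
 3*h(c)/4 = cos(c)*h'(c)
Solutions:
 h(c) = C1*(sin(c) + 1)^(3/8)/(sin(c) - 1)^(3/8)


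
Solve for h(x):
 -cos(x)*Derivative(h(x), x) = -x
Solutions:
 h(x) = C1 + Integral(x/cos(x), x)


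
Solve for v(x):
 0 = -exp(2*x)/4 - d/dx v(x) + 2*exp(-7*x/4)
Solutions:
 v(x) = C1 - exp(2*x)/8 - 8*exp(-7*x/4)/7


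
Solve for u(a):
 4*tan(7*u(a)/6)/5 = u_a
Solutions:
 u(a) = -6*asin(C1*exp(14*a/15))/7 + 6*pi/7
 u(a) = 6*asin(C1*exp(14*a/15))/7


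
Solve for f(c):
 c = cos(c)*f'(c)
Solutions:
 f(c) = C1 + Integral(c/cos(c), c)


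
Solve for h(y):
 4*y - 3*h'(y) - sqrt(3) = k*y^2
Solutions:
 h(y) = C1 - k*y^3/9 + 2*y^2/3 - sqrt(3)*y/3


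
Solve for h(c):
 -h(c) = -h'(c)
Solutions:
 h(c) = C1*exp(c)


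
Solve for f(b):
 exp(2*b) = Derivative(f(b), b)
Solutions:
 f(b) = C1 + exp(2*b)/2


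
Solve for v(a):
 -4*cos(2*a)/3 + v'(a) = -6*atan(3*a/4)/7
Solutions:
 v(a) = C1 - 6*a*atan(3*a/4)/7 + 4*log(9*a^2 + 16)/7 + 2*sin(2*a)/3


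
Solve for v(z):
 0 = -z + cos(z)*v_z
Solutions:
 v(z) = C1 + Integral(z/cos(z), z)


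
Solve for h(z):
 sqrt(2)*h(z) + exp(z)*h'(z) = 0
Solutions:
 h(z) = C1*exp(sqrt(2)*exp(-z))


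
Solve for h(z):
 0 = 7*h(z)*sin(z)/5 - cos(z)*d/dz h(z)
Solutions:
 h(z) = C1/cos(z)^(7/5)


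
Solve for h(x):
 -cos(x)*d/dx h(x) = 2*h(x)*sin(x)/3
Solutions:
 h(x) = C1*cos(x)^(2/3)


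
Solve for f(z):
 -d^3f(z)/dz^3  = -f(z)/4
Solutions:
 f(z) = C3*exp(2^(1/3)*z/2) + (C1*sin(2^(1/3)*sqrt(3)*z/4) + C2*cos(2^(1/3)*sqrt(3)*z/4))*exp(-2^(1/3)*z/4)


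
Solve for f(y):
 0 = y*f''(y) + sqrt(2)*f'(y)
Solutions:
 f(y) = C1 + C2*y^(1 - sqrt(2))


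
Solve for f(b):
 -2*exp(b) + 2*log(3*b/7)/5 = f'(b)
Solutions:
 f(b) = C1 + 2*b*log(b)/5 + 2*b*(-log(7) - 1 + log(3))/5 - 2*exp(b)


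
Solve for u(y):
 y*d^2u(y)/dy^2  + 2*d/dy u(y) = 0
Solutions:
 u(y) = C1 + C2/y


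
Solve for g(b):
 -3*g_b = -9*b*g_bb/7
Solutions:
 g(b) = C1 + C2*b^(10/3)


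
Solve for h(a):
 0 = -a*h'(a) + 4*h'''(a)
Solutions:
 h(a) = C1 + Integral(C2*airyai(2^(1/3)*a/2) + C3*airybi(2^(1/3)*a/2), a)


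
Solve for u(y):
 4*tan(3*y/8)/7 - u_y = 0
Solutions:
 u(y) = C1 - 32*log(cos(3*y/8))/21


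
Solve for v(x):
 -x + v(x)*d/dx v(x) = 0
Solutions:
 v(x) = -sqrt(C1 + x^2)
 v(x) = sqrt(C1 + x^2)


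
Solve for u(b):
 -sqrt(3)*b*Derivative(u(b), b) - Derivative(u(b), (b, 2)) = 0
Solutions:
 u(b) = C1 + C2*erf(sqrt(2)*3^(1/4)*b/2)


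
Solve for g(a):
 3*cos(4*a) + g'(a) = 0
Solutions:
 g(a) = C1 - 3*sin(4*a)/4


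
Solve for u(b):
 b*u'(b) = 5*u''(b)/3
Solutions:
 u(b) = C1 + C2*erfi(sqrt(30)*b/10)


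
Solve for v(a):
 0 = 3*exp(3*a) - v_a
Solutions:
 v(a) = C1 + exp(3*a)


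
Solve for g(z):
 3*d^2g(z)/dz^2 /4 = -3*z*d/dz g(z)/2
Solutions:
 g(z) = C1 + C2*erf(z)


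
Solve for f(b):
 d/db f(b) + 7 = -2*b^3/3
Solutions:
 f(b) = C1 - b^4/6 - 7*b


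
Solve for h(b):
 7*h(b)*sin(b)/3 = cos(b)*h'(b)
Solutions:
 h(b) = C1/cos(b)^(7/3)


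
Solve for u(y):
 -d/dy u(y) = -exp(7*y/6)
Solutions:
 u(y) = C1 + 6*exp(7*y/6)/7


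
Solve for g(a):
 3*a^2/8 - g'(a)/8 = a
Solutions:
 g(a) = C1 + a^3 - 4*a^2


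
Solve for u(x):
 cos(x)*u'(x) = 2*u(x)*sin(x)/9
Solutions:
 u(x) = C1/cos(x)^(2/9)


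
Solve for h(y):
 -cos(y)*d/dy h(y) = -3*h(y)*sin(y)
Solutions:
 h(y) = C1/cos(y)^3


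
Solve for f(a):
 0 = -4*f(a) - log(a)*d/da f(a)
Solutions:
 f(a) = C1*exp(-4*li(a))


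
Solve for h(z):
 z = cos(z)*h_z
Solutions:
 h(z) = C1 + Integral(z/cos(z), z)


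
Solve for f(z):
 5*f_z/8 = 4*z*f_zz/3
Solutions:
 f(z) = C1 + C2*z^(47/32)


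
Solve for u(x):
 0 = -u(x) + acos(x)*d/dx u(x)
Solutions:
 u(x) = C1*exp(Integral(1/acos(x), x))


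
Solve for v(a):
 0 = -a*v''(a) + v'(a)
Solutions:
 v(a) = C1 + C2*a^2


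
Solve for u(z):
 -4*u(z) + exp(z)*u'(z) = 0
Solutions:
 u(z) = C1*exp(-4*exp(-z))


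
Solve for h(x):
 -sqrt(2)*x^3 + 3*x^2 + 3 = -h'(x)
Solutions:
 h(x) = C1 + sqrt(2)*x^4/4 - x^3 - 3*x


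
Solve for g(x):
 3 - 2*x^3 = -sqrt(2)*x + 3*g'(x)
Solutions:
 g(x) = C1 - x^4/6 + sqrt(2)*x^2/6 + x


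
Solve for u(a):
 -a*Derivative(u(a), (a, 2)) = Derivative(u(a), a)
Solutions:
 u(a) = C1 + C2*log(a)


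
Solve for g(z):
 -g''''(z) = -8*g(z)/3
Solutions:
 g(z) = C1*exp(-6^(3/4)*z/3) + C2*exp(6^(3/4)*z/3) + C3*sin(6^(3/4)*z/3) + C4*cos(6^(3/4)*z/3)


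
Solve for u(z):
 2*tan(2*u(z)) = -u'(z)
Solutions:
 u(z) = -asin(C1*exp(-4*z))/2 + pi/2
 u(z) = asin(C1*exp(-4*z))/2


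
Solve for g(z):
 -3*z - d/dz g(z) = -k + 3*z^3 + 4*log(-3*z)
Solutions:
 g(z) = C1 - 3*z^4/4 - 3*z^2/2 + z*(k - 4*log(3) + 4) - 4*z*log(-z)


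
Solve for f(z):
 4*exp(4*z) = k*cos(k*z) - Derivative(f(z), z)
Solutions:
 f(z) = C1 - exp(4*z) + sin(k*z)


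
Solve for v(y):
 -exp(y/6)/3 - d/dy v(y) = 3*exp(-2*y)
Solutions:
 v(y) = C1 - 2*exp(y/6) + 3*exp(-2*y)/2


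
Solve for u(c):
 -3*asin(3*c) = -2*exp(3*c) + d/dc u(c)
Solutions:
 u(c) = C1 - 3*c*asin(3*c) - sqrt(1 - 9*c^2) + 2*exp(3*c)/3


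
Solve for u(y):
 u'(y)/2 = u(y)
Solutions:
 u(y) = C1*exp(2*y)


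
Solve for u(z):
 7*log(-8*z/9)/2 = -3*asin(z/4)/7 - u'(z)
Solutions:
 u(z) = C1 - 7*z*log(-z)/2 - 3*z*asin(z/4)/7 - 21*z*log(2)/2 + 7*z/2 + 7*z*log(3) - 3*sqrt(16 - z^2)/7


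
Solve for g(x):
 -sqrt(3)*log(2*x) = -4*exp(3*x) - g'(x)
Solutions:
 g(x) = C1 + sqrt(3)*x*log(x) + sqrt(3)*x*(-1 + log(2)) - 4*exp(3*x)/3


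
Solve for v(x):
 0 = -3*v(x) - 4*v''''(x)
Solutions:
 v(x) = (C1*sin(3^(1/4)*x/2) + C2*cos(3^(1/4)*x/2))*exp(-3^(1/4)*x/2) + (C3*sin(3^(1/4)*x/2) + C4*cos(3^(1/4)*x/2))*exp(3^(1/4)*x/2)


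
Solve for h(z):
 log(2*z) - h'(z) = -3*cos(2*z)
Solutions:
 h(z) = C1 + z*log(z) - z + z*log(2) + 3*sin(2*z)/2


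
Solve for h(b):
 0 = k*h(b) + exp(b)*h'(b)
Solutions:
 h(b) = C1*exp(k*exp(-b))


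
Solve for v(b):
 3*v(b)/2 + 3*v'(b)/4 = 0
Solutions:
 v(b) = C1*exp(-2*b)


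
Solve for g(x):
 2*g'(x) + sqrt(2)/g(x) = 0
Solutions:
 g(x) = -sqrt(C1 - sqrt(2)*x)
 g(x) = sqrt(C1 - sqrt(2)*x)


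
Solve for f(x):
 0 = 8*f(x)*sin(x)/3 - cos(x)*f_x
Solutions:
 f(x) = C1/cos(x)^(8/3)


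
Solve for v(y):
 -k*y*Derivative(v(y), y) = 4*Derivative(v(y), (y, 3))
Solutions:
 v(y) = C1 + Integral(C2*airyai(2^(1/3)*y*(-k)^(1/3)/2) + C3*airybi(2^(1/3)*y*(-k)^(1/3)/2), y)


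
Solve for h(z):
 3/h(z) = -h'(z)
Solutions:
 h(z) = -sqrt(C1 - 6*z)
 h(z) = sqrt(C1 - 6*z)


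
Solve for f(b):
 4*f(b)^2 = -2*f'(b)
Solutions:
 f(b) = 1/(C1 + 2*b)


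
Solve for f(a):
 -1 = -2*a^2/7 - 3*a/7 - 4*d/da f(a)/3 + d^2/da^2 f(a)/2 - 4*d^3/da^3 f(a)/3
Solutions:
 f(a) = C1 - a^3/14 - 27*a^2/112 + 447*a/448 + (C2*sin(sqrt(247)*a/16) + C3*cos(sqrt(247)*a/16))*exp(3*a/16)


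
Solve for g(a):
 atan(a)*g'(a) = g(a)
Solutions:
 g(a) = C1*exp(Integral(1/atan(a), a))


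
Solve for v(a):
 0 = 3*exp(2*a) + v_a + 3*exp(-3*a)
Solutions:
 v(a) = C1 - 3*exp(2*a)/2 + exp(-3*a)


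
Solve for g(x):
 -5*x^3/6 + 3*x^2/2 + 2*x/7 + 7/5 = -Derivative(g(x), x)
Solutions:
 g(x) = C1 + 5*x^4/24 - x^3/2 - x^2/7 - 7*x/5


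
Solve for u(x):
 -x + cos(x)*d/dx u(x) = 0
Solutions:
 u(x) = C1 + Integral(x/cos(x), x)


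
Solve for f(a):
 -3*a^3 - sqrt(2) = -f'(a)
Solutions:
 f(a) = C1 + 3*a^4/4 + sqrt(2)*a


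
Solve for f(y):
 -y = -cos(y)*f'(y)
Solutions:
 f(y) = C1 + Integral(y/cos(y), y)


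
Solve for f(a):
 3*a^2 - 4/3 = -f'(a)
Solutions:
 f(a) = C1 - a^3 + 4*a/3


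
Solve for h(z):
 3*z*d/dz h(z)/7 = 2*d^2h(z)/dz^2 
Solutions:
 h(z) = C1 + C2*erfi(sqrt(21)*z/14)


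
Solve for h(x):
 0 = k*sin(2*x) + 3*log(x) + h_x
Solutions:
 h(x) = C1 + k*cos(2*x)/2 - 3*x*log(x) + 3*x


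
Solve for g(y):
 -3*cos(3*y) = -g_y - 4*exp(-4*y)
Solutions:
 g(y) = C1 + sin(3*y) + exp(-4*y)


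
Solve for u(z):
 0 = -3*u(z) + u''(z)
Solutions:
 u(z) = C1*exp(-sqrt(3)*z) + C2*exp(sqrt(3)*z)


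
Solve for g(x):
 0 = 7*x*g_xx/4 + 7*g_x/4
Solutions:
 g(x) = C1 + C2*log(x)


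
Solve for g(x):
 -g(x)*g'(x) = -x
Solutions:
 g(x) = -sqrt(C1 + x^2)
 g(x) = sqrt(C1 + x^2)


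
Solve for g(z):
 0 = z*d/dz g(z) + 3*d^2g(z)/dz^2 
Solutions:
 g(z) = C1 + C2*erf(sqrt(6)*z/6)


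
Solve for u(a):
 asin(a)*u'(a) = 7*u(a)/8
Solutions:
 u(a) = C1*exp(7*Integral(1/asin(a), a)/8)


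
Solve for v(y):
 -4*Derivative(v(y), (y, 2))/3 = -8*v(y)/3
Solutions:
 v(y) = C1*exp(-sqrt(2)*y) + C2*exp(sqrt(2)*y)


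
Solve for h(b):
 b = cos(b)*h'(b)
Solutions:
 h(b) = C1 + Integral(b/cos(b), b)


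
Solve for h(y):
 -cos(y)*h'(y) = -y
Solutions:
 h(y) = C1 + Integral(y/cos(y), y)


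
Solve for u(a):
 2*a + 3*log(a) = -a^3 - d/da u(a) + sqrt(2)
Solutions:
 u(a) = C1 - a^4/4 - a^2 - 3*a*log(a) + sqrt(2)*a + 3*a


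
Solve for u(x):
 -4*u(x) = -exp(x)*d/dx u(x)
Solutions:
 u(x) = C1*exp(-4*exp(-x))


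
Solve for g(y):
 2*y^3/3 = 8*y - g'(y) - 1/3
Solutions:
 g(y) = C1 - y^4/6 + 4*y^2 - y/3


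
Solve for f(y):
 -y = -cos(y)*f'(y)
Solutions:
 f(y) = C1 + Integral(y/cos(y), y)


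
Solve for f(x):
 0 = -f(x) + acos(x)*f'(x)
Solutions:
 f(x) = C1*exp(Integral(1/acos(x), x))


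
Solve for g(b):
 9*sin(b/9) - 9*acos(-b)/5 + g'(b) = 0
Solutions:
 g(b) = C1 + 9*b*acos(-b)/5 + 9*sqrt(1 - b^2)/5 + 81*cos(b/9)


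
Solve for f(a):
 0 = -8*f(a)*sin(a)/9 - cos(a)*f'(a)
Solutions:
 f(a) = C1*cos(a)^(8/9)


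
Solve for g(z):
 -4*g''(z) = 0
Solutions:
 g(z) = C1 + C2*z


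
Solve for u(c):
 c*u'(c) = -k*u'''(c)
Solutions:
 u(c) = C1 + Integral(C2*airyai(c*(-1/k)^(1/3)) + C3*airybi(c*(-1/k)^(1/3)), c)


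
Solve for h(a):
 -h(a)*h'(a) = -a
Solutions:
 h(a) = -sqrt(C1 + a^2)
 h(a) = sqrt(C1 + a^2)


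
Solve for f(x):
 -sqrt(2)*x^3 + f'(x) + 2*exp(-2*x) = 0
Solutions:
 f(x) = C1 + sqrt(2)*x^4/4 + exp(-2*x)


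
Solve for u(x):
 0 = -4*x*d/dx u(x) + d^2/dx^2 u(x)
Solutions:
 u(x) = C1 + C2*erfi(sqrt(2)*x)


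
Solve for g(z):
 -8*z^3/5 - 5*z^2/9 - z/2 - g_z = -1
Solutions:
 g(z) = C1 - 2*z^4/5 - 5*z^3/27 - z^2/4 + z


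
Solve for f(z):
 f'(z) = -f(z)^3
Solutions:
 f(z) = -sqrt(2)*sqrt(-1/(C1 - z))/2
 f(z) = sqrt(2)*sqrt(-1/(C1 - z))/2


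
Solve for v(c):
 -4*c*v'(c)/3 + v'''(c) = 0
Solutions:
 v(c) = C1 + Integral(C2*airyai(6^(2/3)*c/3) + C3*airybi(6^(2/3)*c/3), c)


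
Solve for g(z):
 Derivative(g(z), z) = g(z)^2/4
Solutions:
 g(z) = -4/(C1 + z)


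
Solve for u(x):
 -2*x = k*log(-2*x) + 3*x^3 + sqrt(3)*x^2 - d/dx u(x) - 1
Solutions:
 u(x) = C1 + k*x*log(-x) + 3*x^4/4 + sqrt(3)*x^3/3 + x^2 + x*(-k + k*log(2) - 1)


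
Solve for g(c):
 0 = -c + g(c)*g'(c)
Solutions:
 g(c) = -sqrt(C1 + c^2)
 g(c) = sqrt(C1 + c^2)


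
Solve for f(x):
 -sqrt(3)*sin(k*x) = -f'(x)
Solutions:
 f(x) = C1 - sqrt(3)*cos(k*x)/k


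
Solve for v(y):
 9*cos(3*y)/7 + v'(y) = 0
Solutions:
 v(y) = C1 - 3*sin(3*y)/7


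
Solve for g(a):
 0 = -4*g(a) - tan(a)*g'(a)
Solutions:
 g(a) = C1/sin(a)^4


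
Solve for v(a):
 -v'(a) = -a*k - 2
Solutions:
 v(a) = C1 + a^2*k/2 + 2*a


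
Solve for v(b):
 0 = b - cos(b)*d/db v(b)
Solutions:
 v(b) = C1 + Integral(b/cos(b), b)


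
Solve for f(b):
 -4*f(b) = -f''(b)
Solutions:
 f(b) = C1*exp(-2*b) + C2*exp(2*b)


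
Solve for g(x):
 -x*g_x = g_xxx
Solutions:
 g(x) = C1 + Integral(C2*airyai(-x) + C3*airybi(-x), x)


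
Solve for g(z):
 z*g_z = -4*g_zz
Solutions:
 g(z) = C1 + C2*erf(sqrt(2)*z/4)


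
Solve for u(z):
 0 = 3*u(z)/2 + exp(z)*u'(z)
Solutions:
 u(z) = C1*exp(3*exp(-z)/2)


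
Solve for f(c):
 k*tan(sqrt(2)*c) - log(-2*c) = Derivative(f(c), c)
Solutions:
 f(c) = C1 - c*log(-c) - c*log(2) + c - sqrt(2)*k*log(cos(sqrt(2)*c))/2


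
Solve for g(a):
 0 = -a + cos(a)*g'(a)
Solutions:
 g(a) = C1 + Integral(a/cos(a), a)


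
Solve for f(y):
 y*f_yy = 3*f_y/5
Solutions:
 f(y) = C1 + C2*y^(8/5)


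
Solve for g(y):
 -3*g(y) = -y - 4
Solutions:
 g(y) = y/3 + 4/3


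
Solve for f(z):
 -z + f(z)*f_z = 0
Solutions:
 f(z) = -sqrt(C1 + z^2)
 f(z) = sqrt(C1 + z^2)


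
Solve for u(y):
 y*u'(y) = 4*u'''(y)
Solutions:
 u(y) = C1 + Integral(C2*airyai(2^(1/3)*y/2) + C3*airybi(2^(1/3)*y/2), y)


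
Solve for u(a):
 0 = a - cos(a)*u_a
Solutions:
 u(a) = C1 + Integral(a/cos(a), a)


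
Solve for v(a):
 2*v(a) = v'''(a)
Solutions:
 v(a) = C3*exp(2^(1/3)*a) + (C1*sin(2^(1/3)*sqrt(3)*a/2) + C2*cos(2^(1/3)*sqrt(3)*a/2))*exp(-2^(1/3)*a/2)


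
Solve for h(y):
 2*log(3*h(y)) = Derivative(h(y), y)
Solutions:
 -Integral(1/(log(_y) + log(3)), (_y, h(y)))/2 = C1 - y


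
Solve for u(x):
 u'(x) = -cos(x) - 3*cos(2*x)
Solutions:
 u(x) = C1 - sin(x) - 3*sin(2*x)/2


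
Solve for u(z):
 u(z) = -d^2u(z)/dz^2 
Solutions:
 u(z) = C1*sin(z) + C2*cos(z)


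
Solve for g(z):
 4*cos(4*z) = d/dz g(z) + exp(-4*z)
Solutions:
 g(z) = C1 + sin(4*z) + exp(-4*z)/4


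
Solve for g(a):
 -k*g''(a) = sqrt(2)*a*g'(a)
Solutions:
 g(a) = C1 + C2*sqrt(k)*erf(2^(3/4)*a*sqrt(1/k)/2)


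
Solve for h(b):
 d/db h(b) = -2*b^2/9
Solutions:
 h(b) = C1 - 2*b^3/27


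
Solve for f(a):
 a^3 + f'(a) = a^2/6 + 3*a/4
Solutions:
 f(a) = C1 - a^4/4 + a^3/18 + 3*a^2/8


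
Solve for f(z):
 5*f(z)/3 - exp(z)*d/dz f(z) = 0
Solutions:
 f(z) = C1*exp(-5*exp(-z)/3)


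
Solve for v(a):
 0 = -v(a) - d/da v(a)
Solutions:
 v(a) = C1*exp(-a)


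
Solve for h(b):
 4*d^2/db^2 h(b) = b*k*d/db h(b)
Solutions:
 h(b) = Piecewise((-sqrt(2)*sqrt(pi)*C1*erf(sqrt(2)*b*sqrt(-k)/4)/sqrt(-k) - C2, (k > 0) | (k < 0)), (-C1*b - C2, True))


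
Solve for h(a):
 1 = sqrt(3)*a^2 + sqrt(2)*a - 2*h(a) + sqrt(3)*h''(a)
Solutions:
 h(a) = C1*exp(-sqrt(2)*3^(3/4)*a/3) + C2*exp(sqrt(2)*3^(3/4)*a/3) + sqrt(3)*a^2/2 + sqrt(2)*a/2 + 1


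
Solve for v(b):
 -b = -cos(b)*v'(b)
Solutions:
 v(b) = C1 + Integral(b/cos(b), b)


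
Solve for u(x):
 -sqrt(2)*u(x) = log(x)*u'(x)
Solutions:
 u(x) = C1*exp(-sqrt(2)*li(x))


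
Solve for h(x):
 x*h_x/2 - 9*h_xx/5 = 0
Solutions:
 h(x) = C1 + C2*erfi(sqrt(5)*x/6)


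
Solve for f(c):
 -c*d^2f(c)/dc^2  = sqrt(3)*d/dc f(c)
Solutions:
 f(c) = C1 + C2*c^(1 - sqrt(3))


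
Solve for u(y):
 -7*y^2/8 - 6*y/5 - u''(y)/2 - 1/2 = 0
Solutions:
 u(y) = C1 + C2*y - 7*y^4/48 - 2*y^3/5 - y^2/2


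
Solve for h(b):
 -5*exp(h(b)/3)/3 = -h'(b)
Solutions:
 h(b) = 3*log(-1/(C1 + 5*b)) + 6*log(3)


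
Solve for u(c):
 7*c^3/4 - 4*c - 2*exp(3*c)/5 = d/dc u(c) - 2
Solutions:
 u(c) = C1 + 7*c^4/16 - 2*c^2 + 2*c - 2*exp(3*c)/15


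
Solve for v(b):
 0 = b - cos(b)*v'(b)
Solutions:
 v(b) = C1 + Integral(b/cos(b), b)


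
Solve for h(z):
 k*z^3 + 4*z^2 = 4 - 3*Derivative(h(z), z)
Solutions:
 h(z) = C1 - k*z^4/12 - 4*z^3/9 + 4*z/3


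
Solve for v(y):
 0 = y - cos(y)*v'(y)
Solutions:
 v(y) = C1 + Integral(y/cos(y), y)


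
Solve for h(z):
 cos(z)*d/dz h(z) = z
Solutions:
 h(z) = C1 + Integral(z/cos(z), z)


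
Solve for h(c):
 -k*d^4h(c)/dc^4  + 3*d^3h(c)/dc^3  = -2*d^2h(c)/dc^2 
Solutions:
 h(c) = C1 + C2*c + C3*exp(c*(3 - sqrt(8*k + 9))/(2*k)) + C4*exp(c*(sqrt(8*k + 9) + 3)/(2*k))


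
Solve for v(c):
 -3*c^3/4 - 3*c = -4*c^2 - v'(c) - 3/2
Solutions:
 v(c) = C1 + 3*c^4/16 - 4*c^3/3 + 3*c^2/2 - 3*c/2


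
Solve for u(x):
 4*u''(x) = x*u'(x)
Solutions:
 u(x) = C1 + C2*erfi(sqrt(2)*x/4)


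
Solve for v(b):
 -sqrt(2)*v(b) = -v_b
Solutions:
 v(b) = C1*exp(sqrt(2)*b)


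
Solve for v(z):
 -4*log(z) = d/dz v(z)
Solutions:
 v(z) = C1 - 4*z*log(z) + 4*z


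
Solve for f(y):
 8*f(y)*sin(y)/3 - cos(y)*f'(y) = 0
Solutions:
 f(y) = C1/cos(y)^(8/3)


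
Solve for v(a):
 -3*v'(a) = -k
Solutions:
 v(a) = C1 + a*k/3


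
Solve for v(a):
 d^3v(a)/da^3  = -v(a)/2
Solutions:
 v(a) = C3*exp(-2^(2/3)*a/2) + (C1*sin(2^(2/3)*sqrt(3)*a/4) + C2*cos(2^(2/3)*sqrt(3)*a/4))*exp(2^(2/3)*a/4)


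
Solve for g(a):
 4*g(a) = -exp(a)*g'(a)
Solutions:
 g(a) = C1*exp(4*exp(-a))


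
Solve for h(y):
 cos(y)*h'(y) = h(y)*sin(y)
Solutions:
 h(y) = C1/cos(y)


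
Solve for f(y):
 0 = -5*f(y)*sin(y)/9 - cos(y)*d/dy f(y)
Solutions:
 f(y) = C1*cos(y)^(5/9)


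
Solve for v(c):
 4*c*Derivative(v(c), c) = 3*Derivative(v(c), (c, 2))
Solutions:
 v(c) = C1 + C2*erfi(sqrt(6)*c/3)


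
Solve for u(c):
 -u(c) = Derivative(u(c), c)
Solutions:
 u(c) = C1*exp(-c)


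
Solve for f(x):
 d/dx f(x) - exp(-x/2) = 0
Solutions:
 f(x) = C1 - 2*exp(-x/2)


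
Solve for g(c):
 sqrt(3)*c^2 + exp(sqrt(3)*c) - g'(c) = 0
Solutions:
 g(c) = C1 + sqrt(3)*c^3/3 + sqrt(3)*exp(sqrt(3)*c)/3


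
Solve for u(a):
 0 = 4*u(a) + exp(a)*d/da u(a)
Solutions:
 u(a) = C1*exp(4*exp(-a))


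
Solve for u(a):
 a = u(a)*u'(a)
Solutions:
 u(a) = -sqrt(C1 + a^2)
 u(a) = sqrt(C1 + a^2)


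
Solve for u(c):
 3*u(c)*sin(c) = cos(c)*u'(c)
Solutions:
 u(c) = C1/cos(c)^3


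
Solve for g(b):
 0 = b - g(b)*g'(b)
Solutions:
 g(b) = -sqrt(C1 + b^2)
 g(b) = sqrt(C1 + b^2)


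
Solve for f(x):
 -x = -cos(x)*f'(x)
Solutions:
 f(x) = C1 + Integral(x/cos(x), x)


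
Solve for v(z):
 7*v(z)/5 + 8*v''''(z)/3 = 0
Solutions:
 v(z) = (C1*sin(2^(3/4)*2625^(1/4)*z/20) + C2*cos(2^(3/4)*2625^(1/4)*z/20))*exp(-2^(3/4)*2625^(1/4)*z/20) + (C3*sin(2^(3/4)*2625^(1/4)*z/20) + C4*cos(2^(3/4)*2625^(1/4)*z/20))*exp(2^(3/4)*2625^(1/4)*z/20)


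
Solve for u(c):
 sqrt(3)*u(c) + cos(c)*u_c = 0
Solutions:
 u(c) = C1*(sin(c) - 1)^(sqrt(3)/2)/(sin(c) + 1)^(sqrt(3)/2)


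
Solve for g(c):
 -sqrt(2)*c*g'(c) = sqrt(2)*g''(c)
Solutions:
 g(c) = C1 + C2*erf(sqrt(2)*c/2)


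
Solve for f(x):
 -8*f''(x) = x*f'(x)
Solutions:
 f(x) = C1 + C2*erf(x/4)


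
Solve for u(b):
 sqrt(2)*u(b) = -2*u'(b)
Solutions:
 u(b) = C1*exp(-sqrt(2)*b/2)


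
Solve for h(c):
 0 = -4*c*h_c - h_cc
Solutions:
 h(c) = C1 + C2*erf(sqrt(2)*c)


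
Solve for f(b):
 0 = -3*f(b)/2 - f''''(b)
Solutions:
 f(b) = (C1*sin(6^(1/4)*b/2) + C2*cos(6^(1/4)*b/2))*exp(-6^(1/4)*b/2) + (C3*sin(6^(1/4)*b/2) + C4*cos(6^(1/4)*b/2))*exp(6^(1/4)*b/2)


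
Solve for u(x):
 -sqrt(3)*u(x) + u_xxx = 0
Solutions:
 u(x) = C3*exp(3^(1/6)*x) + (C1*sin(3^(2/3)*x/2) + C2*cos(3^(2/3)*x/2))*exp(-3^(1/6)*x/2)


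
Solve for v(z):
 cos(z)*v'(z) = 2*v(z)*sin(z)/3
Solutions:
 v(z) = C1/cos(z)^(2/3)


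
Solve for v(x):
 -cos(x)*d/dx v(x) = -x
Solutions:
 v(x) = C1 + Integral(x/cos(x), x)


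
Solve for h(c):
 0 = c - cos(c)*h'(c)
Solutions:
 h(c) = C1 + Integral(c/cos(c), c)


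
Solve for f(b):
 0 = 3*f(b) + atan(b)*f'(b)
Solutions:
 f(b) = C1*exp(-3*Integral(1/atan(b), b))


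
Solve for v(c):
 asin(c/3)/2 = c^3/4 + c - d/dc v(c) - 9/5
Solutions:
 v(c) = C1 + c^4/16 + c^2/2 - c*asin(c/3)/2 - 9*c/5 - sqrt(9 - c^2)/2


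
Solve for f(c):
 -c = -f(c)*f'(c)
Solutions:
 f(c) = -sqrt(C1 + c^2)
 f(c) = sqrt(C1 + c^2)


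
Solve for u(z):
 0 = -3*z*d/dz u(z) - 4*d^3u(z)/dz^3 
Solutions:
 u(z) = C1 + Integral(C2*airyai(-6^(1/3)*z/2) + C3*airybi(-6^(1/3)*z/2), z)


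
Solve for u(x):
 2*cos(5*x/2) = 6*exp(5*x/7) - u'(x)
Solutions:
 u(x) = C1 + 42*exp(5*x/7)/5 - 4*sin(5*x/2)/5


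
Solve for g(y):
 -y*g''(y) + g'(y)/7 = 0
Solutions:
 g(y) = C1 + C2*y^(8/7)


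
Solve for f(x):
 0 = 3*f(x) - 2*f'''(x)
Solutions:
 f(x) = C3*exp(2^(2/3)*3^(1/3)*x/2) + (C1*sin(2^(2/3)*3^(5/6)*x/4) + C2*cos(2^(2/3)*3^(5/6)*x/4))*exp(-2^(2/3)*3^(1/3)*x/4)


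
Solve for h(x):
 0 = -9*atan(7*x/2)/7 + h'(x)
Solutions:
 h(x) = C1 + 9*x*atan(7*x/2)/7 - 9*log(49*x^2 + 4)/49


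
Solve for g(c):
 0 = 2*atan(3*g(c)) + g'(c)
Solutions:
 Integral(1/atan(3*_y), (_y, g(c))) = C1 - 2*c


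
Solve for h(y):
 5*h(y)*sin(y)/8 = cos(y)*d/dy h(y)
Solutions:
 h(y) = C1/cos(y)^(5/8)


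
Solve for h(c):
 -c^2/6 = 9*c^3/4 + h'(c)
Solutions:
 h(c) = C1 - 9*c^4/16 - c^3/18


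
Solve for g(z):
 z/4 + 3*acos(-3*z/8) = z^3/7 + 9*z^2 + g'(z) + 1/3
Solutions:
 g(z) = C1 - z^4/28 - 3*z^3 + z^2/8 + 3*z*acos(-3*z/8) - z/3 + sqrt(64 - 9*z^2)


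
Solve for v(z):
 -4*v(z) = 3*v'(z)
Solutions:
 v(z) = C1*exp(-4*z/3)


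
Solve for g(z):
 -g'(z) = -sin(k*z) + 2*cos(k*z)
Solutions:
 g(z) = C1 - 2*sin(k*z)/k - cos(k*z)/k


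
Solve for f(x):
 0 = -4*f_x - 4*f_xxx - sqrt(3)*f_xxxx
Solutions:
 f(x) = C1 + C2*exp(x*(-8*sqrt(3) + 8*2^(2/3)/(sqrt(435) + 113*sqrt(3)/9)^(1/3) + 3*2^(1/3)*(sqrt(435) + 113*sqrt(3)/9)^(1/3))/18)*sin(sqrt(3)*x*(-3*(2*sqrt(435) + 226*sqrt(3)/9)^(1/3) + 16/(2*sqrt(435) + 226*sqrt(3)/9)^(1/3))/18) + C3*exp(x*(-8*sqrt(3) + 8*2^(2/3)/(sqrt(435) + 113*sqrt(3)/9)^(1/3) + 3*2^(1/3)*(sqrt(435) + 113*sqrt(3)/9)^(1/3))/18)*cos(sqrt(3)*x*(-3*(2*sqrt(435) + 226*sqrt(3)/9)^(1/3) + 16/(2*sqrt(435) + 226*sqrt(3)/9)^(1/3))/18) + C4*exp(-x*(8*2^(2/3)/(sqrt(435) + 113*sqrt(3)/9)^(1/3) + 4*sqrt(3) + 3*2^(1/3)*(sqrt(435) + 113*sqrt(3)/9)^(1/3))/9)


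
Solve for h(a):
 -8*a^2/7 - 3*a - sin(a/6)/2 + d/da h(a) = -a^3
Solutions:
 h(a) = C1 - a^4/4 + 8*a^3/21 + 3*a^2/2 - 3*cos(a/6)


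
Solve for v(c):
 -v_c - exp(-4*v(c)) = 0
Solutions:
 v(c) = log(-I*(C1 - 4*c)^(1/4))
 v(c) = log(I*(C1 - 4*c)^(1/4))
 v(c) = log(-(C1 - 4*c)^(1/4))
 v(c) = log(C1 - 4*c)/4


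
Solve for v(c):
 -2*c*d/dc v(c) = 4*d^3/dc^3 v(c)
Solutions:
 v(c) = C1 + Integral(C2*airyai(-2^(2/3)*c/2) + C3*airybi(-2^(2/3)*c/2), c)


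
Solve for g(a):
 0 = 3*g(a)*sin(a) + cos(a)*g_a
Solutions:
 g(a) = C1*cos(a)^3


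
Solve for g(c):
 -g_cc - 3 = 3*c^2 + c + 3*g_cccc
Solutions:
 g(c) = C1 + C2*c + C3*sin(sqrt(3)*c/3) + C4*cos(sqrt(3)*c/3) - c^4/4 - c^3/6 + 15*c^2/2


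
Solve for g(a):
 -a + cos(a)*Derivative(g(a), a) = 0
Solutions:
 g(a) = C1 + Integral(a/cos(a), a)


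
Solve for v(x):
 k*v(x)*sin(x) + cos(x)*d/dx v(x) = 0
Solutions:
 v(x) = C1*exp(k*log(cos(x)))


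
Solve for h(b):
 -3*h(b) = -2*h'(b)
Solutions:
 h(b) = C1*exp(3*b/2)


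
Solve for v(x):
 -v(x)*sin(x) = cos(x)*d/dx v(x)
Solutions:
 v(x) = C1*cos(x)


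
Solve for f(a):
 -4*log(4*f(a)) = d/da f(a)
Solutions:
 Integral(1/(log(_y) + 2*log(2)), (_y, f(a)))/4 = C1 - a


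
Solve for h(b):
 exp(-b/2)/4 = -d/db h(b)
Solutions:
 h(b) = C1 + exp(-b/2)/2


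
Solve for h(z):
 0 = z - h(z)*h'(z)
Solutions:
 h(z) = -sqrt(C1 + z^2)
 h(z) = sqrt(C1 + z^2)


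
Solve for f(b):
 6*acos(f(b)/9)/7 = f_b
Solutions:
 Integral(1/acos(_y/9), (_y, f(b))) = C1 + 6*b/7


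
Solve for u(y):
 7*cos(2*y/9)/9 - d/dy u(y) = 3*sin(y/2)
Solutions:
 u(y) = C1 + 7*sin(2*y/9)/2 + 6*cos(y/2)


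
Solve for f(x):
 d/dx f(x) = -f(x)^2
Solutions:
 f(x) = 1/(C1 + x)


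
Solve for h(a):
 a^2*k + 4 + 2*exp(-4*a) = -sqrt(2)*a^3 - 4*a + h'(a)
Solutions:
 h(a) = C1 + sqrt(2)*a^4/4 + a^3*k/3 + 2*a^2 + 4*a - exp(-4*a)/2


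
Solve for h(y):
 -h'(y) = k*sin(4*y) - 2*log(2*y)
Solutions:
 h(y) = C1 + k*cos(4*y)/4 + 2*y*log(y) - 2*y + 2*y*log(2)


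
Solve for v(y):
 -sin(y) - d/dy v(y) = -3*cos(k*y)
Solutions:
 v(y) = C1 + cos(y) + 3*sin(k*y)/k


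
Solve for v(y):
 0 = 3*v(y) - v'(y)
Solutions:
 v(y) = C1*exp(3*y)


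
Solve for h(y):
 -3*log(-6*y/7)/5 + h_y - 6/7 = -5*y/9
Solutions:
 h(y) = C1 - 5*y^2/18 + 3*y*log(-y)/5 + 3*y*(-7*log(7) + 3 + 7*log(6))/35


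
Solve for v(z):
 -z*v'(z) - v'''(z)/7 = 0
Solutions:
 v(z) = C1 + Integral(C2*airyai(-7^(1/3)*z) + C3*airybi(-7^(1/3)*z), z)


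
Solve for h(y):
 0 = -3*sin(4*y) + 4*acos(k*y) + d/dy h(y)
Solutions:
 h(y) = C1 - 4*Piecewise((y*acos(k*y) - sqrt(-k^2*y^2 + 1)/k, Ne(k, 0)), (pi*y/2, True)) - 3*cos(4*y)/4


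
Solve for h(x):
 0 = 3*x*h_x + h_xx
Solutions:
 h(x) = C1 + C2*erf(sqrt(6)*x/2)


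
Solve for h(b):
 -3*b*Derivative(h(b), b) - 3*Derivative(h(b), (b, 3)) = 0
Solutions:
 h(b) = C1 + Integral(C2*airyai(-b) + C3*airybi(-b), b)


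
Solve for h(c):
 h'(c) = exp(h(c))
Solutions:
 h(c) = log(-1/(C1 + c))
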